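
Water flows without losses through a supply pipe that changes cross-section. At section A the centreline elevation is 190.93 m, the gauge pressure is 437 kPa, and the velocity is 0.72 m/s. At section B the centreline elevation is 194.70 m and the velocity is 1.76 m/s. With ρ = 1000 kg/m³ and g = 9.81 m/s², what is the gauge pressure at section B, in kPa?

P₂ ≈ 399 kPa

Pressure head at A: ψ₁ = P₁/(ρg) = 437×1000 / (1000 × 9.81) = 44.55 m.
Velocity heads: v₁²/2g = 0.72²/19.62 = 0.026 m; v₂²/2g = 1.76²/19.62 = 0.158 m.
Total head H = z₁ + ψ₁ + v₁²/2g = 190.93 + 44.55 + 0.026 = 235.51 m.
ψ₂ = H − z₂ − v₂²/2g = 235.51 − 194.70 − 0.158 = 40.65 m.
P₂ = ρgψ₂ = 1000 × 9.81 × 40.65 ≈ 399 kPa.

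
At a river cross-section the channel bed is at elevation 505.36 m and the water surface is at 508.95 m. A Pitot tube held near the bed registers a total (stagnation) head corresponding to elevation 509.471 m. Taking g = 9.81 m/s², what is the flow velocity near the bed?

Near the bed, under hydrostatic conditions, the piezometric head (z + ψ) equals the free-surface elevation, 508.95 m.
Velocity head = total − piezometric = 509.471 − 508.95 = 0.521 m.
v = √(2g·h_v) = √(2 × 9.81 × 0.521) = 3.20 m/s.

v ≈ 3.20 m/s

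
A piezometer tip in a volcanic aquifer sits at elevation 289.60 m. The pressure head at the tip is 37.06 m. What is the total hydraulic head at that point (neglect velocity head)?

h = z + ψ = 289.60 + 37.06 = 326.66 m.

h ≈ 326.66 m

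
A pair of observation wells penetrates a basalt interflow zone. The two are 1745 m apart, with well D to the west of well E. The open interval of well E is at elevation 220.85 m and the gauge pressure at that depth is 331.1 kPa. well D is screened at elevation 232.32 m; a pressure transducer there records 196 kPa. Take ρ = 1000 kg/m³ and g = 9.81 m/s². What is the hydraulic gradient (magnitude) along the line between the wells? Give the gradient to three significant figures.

Pressure head at well E: ψ = P/(ρg) = 331.1×1000 / (1000 × 9.81) = 33.75 m.
Total head at well E: h = z + ψ = 220.85 + 33.75 = 254.60 m.
Pressure head at well D: ψ = P/(ρg) = 196×1000 / (1000 × 9.81) = 19.98 m.
Total head at well D: h = z + ψ = 232.32 + 19.98 = 252.30 m.
Head difference: h(well E) − h(well D) = 254.60 − 252.30 = 2.30 m.
Hydraulic gradient: i = |Δh| / L = 2.30 / 1745 = 0.00132.

i ≈ 0.00132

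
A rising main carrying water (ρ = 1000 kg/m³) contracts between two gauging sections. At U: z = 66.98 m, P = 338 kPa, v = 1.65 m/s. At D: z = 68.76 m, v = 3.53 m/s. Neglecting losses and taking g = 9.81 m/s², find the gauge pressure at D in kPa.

P₂ ≈ 316 kPa

Pressure head at U: ψ₁ = P₁/(ρg) = 338×1000 / (1000 × 9.81) = 34.45 m.
Velocity heads: v₁²/2g = 1.65²/19.62 = 0.139 m; v₂²/2g = 3.53²/19.62 = 0.635 m.
Total head H = z₁ + ψ₁ + v₁²/2g = 66.98 + 34.45 + 0.139 = 101.57 m.
ψ₂ = H − z₂ − v₂²/2g = 101.57 − 68.76 − 0.635 = 32.17 m.
P₂ = ρgψ₂ = 1000 × 9.81 × 32.17 ≈ 316 kPa.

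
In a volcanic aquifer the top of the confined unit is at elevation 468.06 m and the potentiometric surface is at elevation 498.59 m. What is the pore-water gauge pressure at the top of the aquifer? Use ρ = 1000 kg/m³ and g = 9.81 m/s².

P ≈ 299 kPa

Pressure head at the aquifer top: ψ = h − z = 498.59 − 468.06 = 30.53 m.
P = ρgψ = 1000 × 9.81 × 30.53 = 299499 Pa ≈ 299 kPa.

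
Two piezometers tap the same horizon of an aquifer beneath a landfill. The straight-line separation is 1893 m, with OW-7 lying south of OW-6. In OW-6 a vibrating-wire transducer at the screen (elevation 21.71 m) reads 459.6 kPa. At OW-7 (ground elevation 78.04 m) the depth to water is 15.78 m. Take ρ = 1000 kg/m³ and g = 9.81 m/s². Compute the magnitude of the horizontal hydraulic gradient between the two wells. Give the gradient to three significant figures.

Pressure head at OW-6: ψ = P/(ρg) = 459.6×1000 / (1000 × 9.81) = 46.85 m.
Total head at OW-6: h = z + ψ = 21.71 + 46.85 = 68.56 m.
Total head at OW-7: h = 78.04 − 15.78 = 62.26 m.
Head difference: h(OW-6) − h(OW-7) = 68.56 − 62.26 = 6.30 m.
Hydraulic gradient: i = |Δh| / L = 6.30 / 1893 = 0.00333.

i ≈ 0.00333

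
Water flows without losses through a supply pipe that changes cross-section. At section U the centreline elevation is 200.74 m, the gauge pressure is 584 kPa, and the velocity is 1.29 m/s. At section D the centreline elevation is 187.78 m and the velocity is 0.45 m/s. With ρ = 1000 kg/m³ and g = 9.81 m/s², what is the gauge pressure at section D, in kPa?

P₂ ≈ 712 kPa

Pressure head at U: ψ₁ = P₁/(ρg) = 584×1000 / (1000 × 9.81) = 59.53 m.
Velocity heads: v₁²/2g = 1.29²/19.62 = 0.085 m; v₂²/2g = 0.45²/19.62 = 0.010 m.
Total head H = z₁ + ψ₁ + v₁²/2g = 200.74 + 59.53 + 0.085 = 260.35 m.
ψ₂ = H − z₂ − v₂²/2g = 260.35 − 187.78 − 0.010 = 72.56 m.
P₂ = ρgψ₂ = 1000 × 9.81 × 72.56 ≈ 712 kPa.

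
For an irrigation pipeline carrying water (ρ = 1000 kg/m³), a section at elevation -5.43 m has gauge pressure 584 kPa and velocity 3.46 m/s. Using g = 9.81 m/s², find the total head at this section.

Pressure head ψ = P/(ρg) = 584×1000 / (1000 × 9.81) = 59.53 m.
Velocity head = v²/(2g) = 3.46² / (2 × 9.81) = 0.610 m.
h = z + ψ + v²/(2g) = -5.43 + 59.53 + 0.610 = 54.71 m.

h ≈ 54.71 m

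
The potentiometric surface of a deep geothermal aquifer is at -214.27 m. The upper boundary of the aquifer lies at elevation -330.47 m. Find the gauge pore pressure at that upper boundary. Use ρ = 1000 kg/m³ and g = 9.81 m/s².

Pressure head at the aquifer top: ψ = h − z = -214.27 − (-330.47) = 116.20 m.
P = ρgψ = 1000 × 9.81 × 116.20 = 1139922 Pa ≈ 1140 kPa.

P ≈ 1140 kPa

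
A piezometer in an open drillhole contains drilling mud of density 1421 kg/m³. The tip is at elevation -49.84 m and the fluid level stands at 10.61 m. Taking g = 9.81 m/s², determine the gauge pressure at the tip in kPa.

Pressure head ψ = h − z = 10.61 − (-49.84) = 60.45 m.
P = ρgψ = 1421 × 9.81 × 60.45 = 842674 Pa ≈ 843 kPa.

P ≈ 843 kPa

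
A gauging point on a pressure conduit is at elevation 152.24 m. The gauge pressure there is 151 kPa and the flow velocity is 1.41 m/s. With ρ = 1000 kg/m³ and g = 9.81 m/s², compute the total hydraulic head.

Pressure head ψ = P/(ρg) = 151×1000 / (1000 × 9.81) = 15.39 m.
Velocity head = v²/(2g) = 1.41² / (2 × 9.81) = 0.101 m.
h = z + ψ + v²/(2g) = 152.24 + 15.39 + 0.101 = 167.73 m.

h ≈ 167.73 m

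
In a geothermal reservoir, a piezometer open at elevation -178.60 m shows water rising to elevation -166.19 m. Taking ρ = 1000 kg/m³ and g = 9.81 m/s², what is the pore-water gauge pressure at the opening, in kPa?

P ≈ 122 kPa

Pressure head ψ = h − z = -166.19 − (-178.60) = 12.41 m.
P = ρgψ = 1000 × 9.81 × 12.41 = 121742 Pa ≈ 122 kPa.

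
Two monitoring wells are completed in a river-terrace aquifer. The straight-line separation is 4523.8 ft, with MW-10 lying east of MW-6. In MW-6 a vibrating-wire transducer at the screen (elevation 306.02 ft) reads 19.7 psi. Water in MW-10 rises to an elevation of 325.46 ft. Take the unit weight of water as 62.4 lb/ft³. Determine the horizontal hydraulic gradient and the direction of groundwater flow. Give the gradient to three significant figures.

i ≈ 0.00575; groundwater flows toward the east

Pressure head at MW-6: ψ = 144·P/γ = 144 × 19.7 / 62.4 = 45.46 ft.
Total head at MW-6: h = z + ψ = 306.02 + 45.46 = 351.48 ft.
Total head at MW-10: h = 325.46 ft (water level in the piezometer is the total head).
Head difference: h(MW-6) − h(MW-10) = 351.48 − 325.46 = 26.02 ft.
Hydraulic gradient: i = |Δh| / L = 26.02 / 4523.8 = 0.00575.
Flow is from higher to lower head: from MW-6 toward MW-10, i.e. toward the east.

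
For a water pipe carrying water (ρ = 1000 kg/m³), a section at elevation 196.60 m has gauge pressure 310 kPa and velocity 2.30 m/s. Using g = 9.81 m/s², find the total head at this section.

Pressure head ψ = P/(ρg) = 310×1000 / (1000 × 9.81) = 31.60 m.
Velocity head = v²/(2g) = 2.30² / (2 × 9.81) = 0.270 m.
h = z + ψ + v²/(2g) = 196.60 + 31.60 + 0.270 = 228.47 m.

h ≈ 228.47 m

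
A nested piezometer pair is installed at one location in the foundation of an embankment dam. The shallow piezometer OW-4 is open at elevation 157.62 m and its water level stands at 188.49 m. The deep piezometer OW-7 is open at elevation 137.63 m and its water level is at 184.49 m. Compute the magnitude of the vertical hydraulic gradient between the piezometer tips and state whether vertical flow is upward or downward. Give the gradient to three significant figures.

Total head at OW-4: h = 188.49 m (water level in the standpipe).
Total head at OW-7: h = 184.49 m.
Δh = h(OW-4) − h(OW-7) = 188.49 − 184.49 = 4.00 m.
Vertical separation Δz = 157.62 − 137.63 = 19.99 m.
|i_v| = |Δh| / Δz = 4.00 / 19.99 = 0.200.
Head is higher in the shallow piezometer, so vertical flow is downward (recharge condition).

|i_v| ≈ 0.200; vertical flow is downward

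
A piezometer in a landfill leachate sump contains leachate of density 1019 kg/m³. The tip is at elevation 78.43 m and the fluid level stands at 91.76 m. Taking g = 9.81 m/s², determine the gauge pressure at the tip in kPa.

P ≈ 133 kPa

Pressure head ψ = h − z = 91.76 − 78.43 = 13.33 m.
P = ρgψ = 1019 × 9.81 × 13.33 = 133252 Pa ≈ 133 kPa.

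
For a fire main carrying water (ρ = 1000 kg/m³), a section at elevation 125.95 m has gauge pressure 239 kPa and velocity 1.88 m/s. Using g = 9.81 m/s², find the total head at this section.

h ≈ 150.49 m

Pressure head ψ = P/(ρg) = 239×1000 / (1000 × 9.81) = 24.36 m.
Velocity head = v²/(2g) = 1.88² / (2 × 9.81) = 0.180 m.
h = z + ψ + v²/(2g) = 125.95 + 24.36 + 0.180 = 150.49 m.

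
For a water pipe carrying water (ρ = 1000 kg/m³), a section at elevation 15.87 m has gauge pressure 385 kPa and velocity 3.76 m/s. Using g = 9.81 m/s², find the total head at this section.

Pressure head ψ = P/(ρg) = 385×1000 / (1000 × 9.81) = 39.25 m.
Velocity head = v²/(2g) = 3.76² / (2 × 9.81) = 0.721 m.
h = z + ψ + v²/(2g) = 15.87 + 39.25 + 0.721 = 55.84 m.

h ≈ 55.84 m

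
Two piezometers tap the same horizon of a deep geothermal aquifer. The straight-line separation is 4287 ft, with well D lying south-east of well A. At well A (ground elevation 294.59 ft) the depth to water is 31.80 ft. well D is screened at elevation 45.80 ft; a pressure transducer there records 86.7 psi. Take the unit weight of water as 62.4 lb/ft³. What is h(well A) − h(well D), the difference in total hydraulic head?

Δh ≈ 16.91 ft

Total head at well A: h = 294.59 − 31.80 = 262.79 ft.
Pressure head at well D: ψ = 144·P/γ = 144 × 86.7 / 62.4 = 200.08 ft.
Total head at well D: h = z + ψ = 45.80 + 200.08 = 245.88 ft.
Head difference: h(well A) − h(well D) = 262.79 − 245.88 = 16.91 ft.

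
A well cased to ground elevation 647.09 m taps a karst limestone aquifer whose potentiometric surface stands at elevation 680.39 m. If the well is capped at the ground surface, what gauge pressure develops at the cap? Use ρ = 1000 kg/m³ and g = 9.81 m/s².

P ≈ 327 kPa

Head above the cap: Δh = 680.39 − 647.09 = 33.30 m.
P = ρgΔh = 1000 × 9.81 × 33.30 = 326673 Pa ≈ 327 kPa.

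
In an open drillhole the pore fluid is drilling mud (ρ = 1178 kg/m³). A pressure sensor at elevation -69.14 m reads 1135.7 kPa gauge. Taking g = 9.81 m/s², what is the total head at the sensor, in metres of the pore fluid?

ψ = P/(ρg) = 1135.7×1000 / (1178 × 9.81) = 98.28 m.
h = z + ψ = -69.14 + 98.28 = 29.14 m.

h ≈ 29.14 m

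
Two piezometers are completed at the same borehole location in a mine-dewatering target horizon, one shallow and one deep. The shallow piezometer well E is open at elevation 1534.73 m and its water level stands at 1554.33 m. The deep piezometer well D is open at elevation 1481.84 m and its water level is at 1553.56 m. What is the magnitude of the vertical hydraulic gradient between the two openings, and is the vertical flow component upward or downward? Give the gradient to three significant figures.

|i_v| ≈ 0.0146; vertical flow is downward

Total head at well E: h = 1554.33 m (water level in the standpipe).
Total head at well D: h = 1553.56 m.
Δh = h(well E) − h(well D) = 1554.33 − 1553.56 = 0.77 m.
Vertical separation Δz = 1534.73 − 1481.84 = 52.89 m.
|i_v| = |Δh| / Δz = 0.77 / 52.89 = 0.0146.
Head is higher in the shallow piezometer, so vertical flow is downward (recharge condition).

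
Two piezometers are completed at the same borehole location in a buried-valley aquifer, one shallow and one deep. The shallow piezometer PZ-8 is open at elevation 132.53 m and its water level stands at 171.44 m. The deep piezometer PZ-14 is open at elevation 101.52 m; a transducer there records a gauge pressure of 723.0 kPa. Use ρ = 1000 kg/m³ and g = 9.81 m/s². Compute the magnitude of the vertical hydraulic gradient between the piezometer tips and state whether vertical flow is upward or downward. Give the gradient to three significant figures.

|i_v| ≈ 0.122; vertical flow is upward

Total head at PZ-8: h = 171.44 m (water level in the standpipe).
Pressure head at PZ-14: ψ = P/(ρg) = 723.0×1000 / (1000 × 9.81) = 73.70 m.
Total head at PZ-14: h = z + ψ = 101.52 + 73.70 = 175.22 m.
Δh = h(PZ-8) − h(PZ-14) = 171.44 − 175.22 = -3.78 m.
Vertical separation Δz = 132.53 − 101.52 = 31.01 m.
|i_v| = |Δh| / Δz = 3.78 / 31.01 = 0.122.
Head is higher in the deep piezometer, so vertical flow is upward (discharge condition).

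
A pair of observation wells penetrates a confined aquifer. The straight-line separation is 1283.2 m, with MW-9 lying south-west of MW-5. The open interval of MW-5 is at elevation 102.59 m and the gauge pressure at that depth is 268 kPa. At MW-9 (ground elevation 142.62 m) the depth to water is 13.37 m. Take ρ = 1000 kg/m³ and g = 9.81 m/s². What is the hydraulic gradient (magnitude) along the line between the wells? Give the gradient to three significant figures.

i ≈ 0.000514

Pressure head at MW-5: ψ = P/(ρg) = 268×1000 / (1000 × 9.81) = 27.32 m.
Total head at MW-5: h = z + ψ = 102.59 + 27.32 = 129.91 m.
Total head at MW-9: h = 142.62 − 13.37 = 129.25 m.
Head difference: h(MW-5) − h(MW-9) = 129.91 − 129.25 = 0.66 m.
Hydraulic gradient: i = |Δh| / L = 0.66 / 1283.2 = 0.000514.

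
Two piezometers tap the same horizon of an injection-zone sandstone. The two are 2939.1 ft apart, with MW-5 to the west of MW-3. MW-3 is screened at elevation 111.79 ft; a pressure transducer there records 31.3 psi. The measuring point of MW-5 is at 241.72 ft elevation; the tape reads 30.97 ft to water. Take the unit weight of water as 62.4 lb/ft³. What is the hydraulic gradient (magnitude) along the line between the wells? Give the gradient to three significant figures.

Pressure head at MW-3: ψ = 144·P/γ = 144 × 31.3 / 62.4 = 72.23 ft.
Total head at MW-3: h = z + ψ = 111.79 + 72.23 = 184.02 ft.
Total head at MW-5: h = 241.72 − 30.97 = 210.75 ft.
Head difference: h(MW-3) − h(MW-5) = 184.02 − 210.75 = -26.73 ft.
Hydraulic gradient: i = |Δh| / L = 26.73 / 2939.1 = 0.00909.

i ≈ 0.00909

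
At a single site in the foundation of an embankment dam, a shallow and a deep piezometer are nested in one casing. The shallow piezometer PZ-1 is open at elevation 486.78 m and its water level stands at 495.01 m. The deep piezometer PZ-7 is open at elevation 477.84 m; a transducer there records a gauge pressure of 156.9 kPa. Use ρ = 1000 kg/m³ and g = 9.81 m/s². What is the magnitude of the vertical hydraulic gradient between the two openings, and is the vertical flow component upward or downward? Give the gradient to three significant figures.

|i_v| ≈ 0.132; vertical flow is downward

Total head at PZ-1: h = 495.01 m (water level in the standpipe).
Pressure head at PZ-7: ψ = P/(ρg) = 156.9×1000 / (1000 × 9.81) = 15.99 m.
Total head at PZ-7: h = z + ψ = 477.84 + 15.99 = 493.83 m.
Δh = h(PZ-1) − h(PZ-7) = 495.01 − 493.83 = 1.18 m.
Vertical separation Δz = 486.78 − 477.84 = 8.94 m.
|i_v| = |Δh| / Δz = 1.18 / 8.94 = 0.132.
Head is higher in the shallow piezometer, so vertical flow is downward (recharge condition).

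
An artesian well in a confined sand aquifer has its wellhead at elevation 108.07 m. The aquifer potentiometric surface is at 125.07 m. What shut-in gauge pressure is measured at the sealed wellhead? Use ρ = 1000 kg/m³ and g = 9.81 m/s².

Head above the cap: Δh = 125.07 − 108.07 = 17.00 m.
P = ρgΔh = 1000 × 9.81 × 17.00 = 166770 Pa ≈ 167 kPa.

P ≈ 167 kPa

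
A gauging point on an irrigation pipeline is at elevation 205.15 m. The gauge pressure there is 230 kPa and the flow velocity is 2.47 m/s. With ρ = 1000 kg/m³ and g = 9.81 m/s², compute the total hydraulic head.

h ≈ 228.91 m

Pressure head ψ = P/(ρg) = 230×1000 / (1000 × 9.81) = 23.45 m.
Velocity head = v²/(2g) = 2.47² / (2 × 9.81) = 0.311 m.
h = z + ψ + v²/(2g) = 205.15 + 23.45 + 0.311 = 228.91 m.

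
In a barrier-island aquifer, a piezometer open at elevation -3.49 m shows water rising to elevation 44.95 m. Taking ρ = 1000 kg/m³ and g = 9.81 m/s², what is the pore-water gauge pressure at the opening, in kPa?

P ≈ 475 kPa

Pressure head ψ = h − z = 44.95 − (-3.49) = 48.44 m.
P = ρgψ = 1000 × 9.81 × 48.44 = 475196 Pa ≈ 475 kPa.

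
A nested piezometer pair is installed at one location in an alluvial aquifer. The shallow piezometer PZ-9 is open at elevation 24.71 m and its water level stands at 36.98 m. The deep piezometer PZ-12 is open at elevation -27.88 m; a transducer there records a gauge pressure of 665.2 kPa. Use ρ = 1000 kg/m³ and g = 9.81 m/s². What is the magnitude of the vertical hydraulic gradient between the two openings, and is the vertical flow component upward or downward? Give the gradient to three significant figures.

|i_v| ≈ 0.0561; vertical flow is upward

Total head at PZ-9: h = 36.98 m (water level in the standpipe).
Pressure head at PZ-12: ψ = P/(ρg) = 665.2×1000 / (1000 × 9.81) = 67.81 m.
Total head at PZ-12: h = z + ψ = -27.88 + 67.81 = 39.93 m.
Δh = h(PZ-9) − h(PZ-12) = 36.98 − 39.93 = -2.95 m.
Vertical separation Δz = 24.71 − (-27.88) = 52.59 m.
|i_v| = |Δh| / Δz = 2.95 / 52.59 = 0.0561.
Head is higher in the deep piezometer, so vertical flow is upward (discharge condition).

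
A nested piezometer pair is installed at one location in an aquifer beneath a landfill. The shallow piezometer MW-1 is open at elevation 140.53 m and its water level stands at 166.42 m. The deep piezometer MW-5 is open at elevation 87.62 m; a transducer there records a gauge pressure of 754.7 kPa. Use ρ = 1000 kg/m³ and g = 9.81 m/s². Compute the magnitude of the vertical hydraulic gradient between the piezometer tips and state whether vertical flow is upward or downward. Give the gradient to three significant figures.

Total head at MW-1: h = 166.42 m (water level in the standpipe).
Pressure head at MW-5: ψ = P/(ρg) = 754.7×1000 / (1000 × 9.81) = 76.93 m.
Total head at MW-5: h = z + ψ = 87.62 + 76.93 = 164.55 m.
Δh = h(MW-1) − h(MW-5) = 166.42 − 164.55 = 1.87 m.
Vertical separation Δz = 140.53 − 87.62 = 52.91 m.
|i_v| = |Δh| / Δz = 1.87 / 52.91 = 0.0353.
Head is higher in the shallow piezometer, so vertical flow is downward (recharge condition).

|i_v| ≈ 0.0353; vertical flow is downward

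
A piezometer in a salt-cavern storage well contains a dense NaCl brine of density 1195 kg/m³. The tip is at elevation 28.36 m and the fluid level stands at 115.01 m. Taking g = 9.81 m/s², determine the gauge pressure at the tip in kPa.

P ≈ 1020 kPa

Pressure head ψ = h − z = 115.01 − 28.36 = 86.65 m.
P = ρgψ = 1195 × 9.81 × 86.65 = 1015794 Pa ≈ 1020 kPa.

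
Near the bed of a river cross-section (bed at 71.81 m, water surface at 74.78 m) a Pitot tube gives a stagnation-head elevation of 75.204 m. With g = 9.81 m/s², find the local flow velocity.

v ≈ 2.88 m/s

Near the bed, under hydrostatic conditions, the piezometric head (z + ψ) equals the free-surface elevation, 74.78 m.
Velocity head = total − piezometric = 75.204 − 74.78 = 0.424 m.
v = √(2g·h_v) = √(2 × 9.81 × 0.424) = 2.88 m/s.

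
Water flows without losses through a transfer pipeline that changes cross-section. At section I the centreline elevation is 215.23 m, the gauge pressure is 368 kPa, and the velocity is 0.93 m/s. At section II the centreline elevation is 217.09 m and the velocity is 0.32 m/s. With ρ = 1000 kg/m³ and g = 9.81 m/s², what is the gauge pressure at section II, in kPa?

Pressure head at I: ψ₁ = P₁/(ρg) = 368×1000 / (1000 × 9.81) = 37.51 m.
Velocity heads: v₁²/2g = 0.93²/19.62 = 0.044 m; v₂²/2g = 0.32²/19.62 = 0.005 m.
Total head H = z₁ + ψ₁ + v₁²/2g = 215.23 + 37.51 + 0.044 = 252.78 m.
ψ₂ = H − z₂ − v₂²/2g = 252.78 − 217.09 − 0.005 = 35.68 m.
P₂ = ρgψ₂ = 1000 × 9.81 × 35.68 ≈ 350 kPa.

P₂ ≈ 350 kPa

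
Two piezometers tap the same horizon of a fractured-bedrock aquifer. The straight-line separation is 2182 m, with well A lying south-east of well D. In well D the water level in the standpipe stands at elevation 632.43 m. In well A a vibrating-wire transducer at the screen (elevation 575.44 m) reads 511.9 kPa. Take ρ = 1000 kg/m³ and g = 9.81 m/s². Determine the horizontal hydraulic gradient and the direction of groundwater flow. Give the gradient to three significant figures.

i ≈ 0.00220; groundwater flows toward the south-east

Total head at well D: h = 632.43 m (water level in the piezometer is the total head).
Pressure head at well A: ψ = P/(ρg) = 511.9×1000 / (1000 × 9.81) = 52.18 m.
Total head at well A: h = z + ψ = 575.44 + 52.18 = 627.62 m.
Head difference: h(well D) − h(well A) = 632.43 − 627.62 = 4.81 m.
Hydraulic gradient: i = |Δh| / L = 4.81 / 2182 = 0.00220.
Flow is from higher to lower head: from well D toward well A, i.e. toward the south-east.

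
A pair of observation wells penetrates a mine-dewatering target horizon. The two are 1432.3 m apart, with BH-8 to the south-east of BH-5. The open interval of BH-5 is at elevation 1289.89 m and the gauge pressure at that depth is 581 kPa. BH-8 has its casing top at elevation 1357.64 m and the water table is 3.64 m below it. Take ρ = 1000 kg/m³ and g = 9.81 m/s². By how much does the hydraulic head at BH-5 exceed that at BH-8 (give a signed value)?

Δh ≈ -4.88 m

Pressure head at BH-5: ψ = P/(ρg) = 581×1000 / (1000 × 9.81) = 59.23 m.
Total head at BH-5: h = z + ψ = 1289.89 + 59.23 = 1349.12 m.
Total head at BH-8: h = 1357.64 − 3.64 = 1354.00 m.
Head difference: h(BH-5) − h(BH-8) = 1349.12 − 1354.00 = -4.88 m.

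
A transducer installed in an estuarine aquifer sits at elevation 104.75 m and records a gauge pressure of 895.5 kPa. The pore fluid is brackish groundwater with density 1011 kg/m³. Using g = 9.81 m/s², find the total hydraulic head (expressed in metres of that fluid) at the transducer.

ψ = P/(ρg) = 895.5×1000 / (1011 × 9.81) = 90.29 m.
h = z + ψ = 104.75 + 90.29 = 195.04 m.

h ≈ 195.04 m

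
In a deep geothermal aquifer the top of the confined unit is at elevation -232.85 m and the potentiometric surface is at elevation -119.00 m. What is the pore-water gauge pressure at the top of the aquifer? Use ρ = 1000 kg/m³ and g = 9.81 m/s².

Pressure head at the aquifer top: ψ = h − z = -119.00 − (-232.85) = 113.85 m.
P = ρgψ = 1000 × 9.81 × 113.85 = 1116868 Pa ≈ 1120 kPa.

P ≈ 1120 kPa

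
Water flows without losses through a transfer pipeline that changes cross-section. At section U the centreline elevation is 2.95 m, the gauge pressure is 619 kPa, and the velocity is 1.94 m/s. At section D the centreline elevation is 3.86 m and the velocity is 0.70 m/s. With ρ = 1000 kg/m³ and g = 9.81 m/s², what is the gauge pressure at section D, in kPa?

Pressure head at U: ψ₁ = P₁/(ρg) = 619×1000 / (1000 × 9.81) = 63.10 m.
Velocity heads: v₁²/2g = 1.94²/19.62 = 0.192 m; v₂²/2g = 0.70²/19.62 = 0.025 m.
Total head H = z₁ + ψ₁ + v₁²/2g = 2.95 + 63.10 + 0.192 = 66.24 m.
ψ₂ = H − z₂ − v₂²/2g = 66.24 − 3.86 − 0.025 = 62.35 m.
P₂ = ρgψ₂ = 1000 × 9.81 × 62.35 ≈ 612 kPa.

P₂ ≈ 612 kPa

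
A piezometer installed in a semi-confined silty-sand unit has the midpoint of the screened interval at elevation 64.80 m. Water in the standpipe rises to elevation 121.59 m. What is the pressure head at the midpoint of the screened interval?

ψ ≈ 56.79 m

Total head h = 121.59 m (the water-surface elevation in the piezometer).
Pressure head ψ = h − z = 121.59 − 64.80 = 56.79 m.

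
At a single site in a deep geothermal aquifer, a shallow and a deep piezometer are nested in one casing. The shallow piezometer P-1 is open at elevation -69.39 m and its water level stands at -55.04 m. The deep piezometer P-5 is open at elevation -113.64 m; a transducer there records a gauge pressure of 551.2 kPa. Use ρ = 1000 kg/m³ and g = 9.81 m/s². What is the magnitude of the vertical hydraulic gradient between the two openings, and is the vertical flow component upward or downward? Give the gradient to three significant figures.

|i_v| ≈ 0.0545; vertical flow is downward

Total head at P-1: h = -55.04 m (water level in the standpipe).
Pressure head at P-5: ψ = P/(ρg) = 551.2×1000 / (1000 × 9.81) = 56.19 m.
Total head at P-5: h = z + ψ = -113.64 + 56.19 = -57.45 m.
Δh = h(P-1) − h(P-5) = -55.04 − (-57.45) = 2.41 m.
Vertical separation Δz = -69.39 − (-113.64) = 44.25 m.
|i_v| = |Δh| / Δz = 2.41 / 44.25 = 0.0545.
Head is higher in the shallow piezometer, so vertical flow is downward (recharge condition).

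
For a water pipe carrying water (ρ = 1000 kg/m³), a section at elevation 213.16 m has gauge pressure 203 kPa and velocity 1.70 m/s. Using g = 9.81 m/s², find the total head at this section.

Pressure head ψ = P/(ρg) = 203×1000 / (1000 × 9.81) = 20.69 m.
Velocity head = v²/(2g) = 1.70² / (2 × 9.81) = 0.147 m.
h = z + ψ + v²/(2g) = 213.16 + 20.69 + 0.147 = 234.00 m.

h ≈ 234.00 m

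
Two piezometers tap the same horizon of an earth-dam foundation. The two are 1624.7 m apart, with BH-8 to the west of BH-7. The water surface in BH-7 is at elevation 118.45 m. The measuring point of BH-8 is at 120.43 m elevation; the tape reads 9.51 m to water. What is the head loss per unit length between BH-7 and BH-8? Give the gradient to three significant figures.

Total head at BH-7: h = 118.45 m (water level in the piezometer is the total head).
Total head at BH-8: h = 120.43 − 9.51 = 110.92 m.
Head difference: h(BH-7) − h(BH-8) = 118.45 − 110.92 = 7.53 m.
Hydraulic gradient: i = |Δh| / L = 7.53 / 1624.7 = 0.00463.

i ≈ 0.00463 m/m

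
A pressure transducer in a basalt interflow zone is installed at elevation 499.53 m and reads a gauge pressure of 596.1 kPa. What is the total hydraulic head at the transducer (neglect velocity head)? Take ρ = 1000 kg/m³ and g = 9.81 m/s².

h ≈ 560.29 m

ψ = P/(ρg) = 596.1×1000 / (1000 × 9.81) = 60.76 m.
h = z + ψ = 499.53 + 60.76 = 560.29 m.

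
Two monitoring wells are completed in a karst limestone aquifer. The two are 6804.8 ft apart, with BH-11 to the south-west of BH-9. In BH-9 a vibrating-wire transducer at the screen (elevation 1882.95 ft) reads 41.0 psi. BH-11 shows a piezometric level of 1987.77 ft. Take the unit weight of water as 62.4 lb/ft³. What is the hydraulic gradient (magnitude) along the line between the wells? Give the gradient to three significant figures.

i ≈ 0.00150

Pressure head at BH-9: ψ = 144·P/γ = 144 × 41.0 / 62.4 = 94.62 ft.
Total head at BH-9: h = z + ψ = 1882.95 + 94.62 = 1977.57 ft.
Total head at BH-11: h = 1987.77 ft (water level in the piezometer is the total head).
Head difference: h(BH-9) − h(BH-11) = 1977.57 − 1987.77 = -10.20 ft.
Hydraulic gradient: i = |Δh| / L = 10.20 / 6804.8 = 0.00150.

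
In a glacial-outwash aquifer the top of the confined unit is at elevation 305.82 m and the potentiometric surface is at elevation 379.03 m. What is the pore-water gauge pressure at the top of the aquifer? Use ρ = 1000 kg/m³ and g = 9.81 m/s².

Pressure head at the aquifer top: ψ = h − z = 379.03 − 305.82 = 73.21 m.
P = ρgψ = 1000 × 9.81 × 73.21 = 718190 Pa ≈ 718 kPa.

P ≈ 718 kPa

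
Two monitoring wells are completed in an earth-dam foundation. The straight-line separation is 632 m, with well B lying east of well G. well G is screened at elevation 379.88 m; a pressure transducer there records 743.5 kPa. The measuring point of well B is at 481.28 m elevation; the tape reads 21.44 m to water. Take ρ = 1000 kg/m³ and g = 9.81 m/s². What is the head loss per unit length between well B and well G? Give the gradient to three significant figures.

Pressure head at well G: ψ = P/(ρg) = 743.5×1000 / (1000 × 9.81) = 75.79 m.
Total head at well G: h = z + ψ = 379.88 + 75.79 = 455.67 m.
Total head at well B: h = 481.28 − 21.44 = 459.84 m.
Head difference: h(well G) − h(well B) = 455.67 − 459.84 = -4.17 m.
Hydraulic gradient: i = |Δh| / L = 4.17 / 632 = 0.00660.

i ≈ 0.00660 m/m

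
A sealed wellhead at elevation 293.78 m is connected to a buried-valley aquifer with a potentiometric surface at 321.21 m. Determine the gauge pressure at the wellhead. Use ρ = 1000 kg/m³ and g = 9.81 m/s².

P ≈ 269 kPa

Head above the cap: Δh = 321.21 − 293.78 = 27.43 m.
P = ρgΔh = 1000 × 9.81 × 27.43 = 269088 Pa ≈ 269 kPa.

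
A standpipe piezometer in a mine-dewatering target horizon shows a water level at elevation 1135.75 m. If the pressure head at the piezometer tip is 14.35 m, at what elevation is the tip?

z ≈ 1121.40 m

z = h − ψ = 1135.75 − 14.35 = 1121.40 m.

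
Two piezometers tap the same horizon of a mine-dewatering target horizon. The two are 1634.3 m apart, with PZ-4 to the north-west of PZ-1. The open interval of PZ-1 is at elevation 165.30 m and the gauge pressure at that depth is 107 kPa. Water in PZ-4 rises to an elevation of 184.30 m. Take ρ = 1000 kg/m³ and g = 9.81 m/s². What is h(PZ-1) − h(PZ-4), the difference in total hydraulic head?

Δh ≈ -8.09 m

Pressure head at PZ-1: ψ = P/(ρg) = 107×1000 / (1000 × 9.81) = 10.91 m.
Total head at PZ-1: h = z + ψ = 165.30 + 10.91 = 176.21 m.
Total head at PZ-4: h = 184.30 m (water level in the piezometer is the total head).
Head difference: h(PZ-1) − h(PZ-4) = 176.21 − 184.30 = -8.09 m.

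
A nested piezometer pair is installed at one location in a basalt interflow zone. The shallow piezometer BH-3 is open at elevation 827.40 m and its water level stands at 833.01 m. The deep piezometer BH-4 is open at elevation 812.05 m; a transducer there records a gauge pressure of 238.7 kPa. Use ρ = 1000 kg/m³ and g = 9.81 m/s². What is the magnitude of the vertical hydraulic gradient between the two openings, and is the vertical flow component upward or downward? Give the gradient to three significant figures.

|i_v| ≈ 0.220; vertical flow is upward

Total head at BH-3: h = 833.01 m (water level in the standpipe).
Pressure head at BH-4: ψ = P/(ρg) = 238.7×1000 / (1000 × 9.81) = 24.33 m.
Total head at BH-4: h = z + ψ = 812.05 + 24.33 = 836.38 m.
Δh = h(BH-3) − h(BH-4) = 833.01 − 836.38 = -3.37 m.
Vertical separation Δz = 827.40 − 812.05 = 15.35 m.
|i_v| = |Δh| / Δz = 3.37 / 15.35 = 0.220.
Head is higher in the deep piezometer, so vertical flow is upward (discharge condition).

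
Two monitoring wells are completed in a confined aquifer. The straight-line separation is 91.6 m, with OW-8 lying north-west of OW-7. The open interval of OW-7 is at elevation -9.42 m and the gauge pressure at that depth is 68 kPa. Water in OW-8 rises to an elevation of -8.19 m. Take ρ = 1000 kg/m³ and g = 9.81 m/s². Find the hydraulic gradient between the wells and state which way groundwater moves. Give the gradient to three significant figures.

i ≈ 0.0622; groundwater flows toward the north-west

Pressure head at OW-7: ψ = P/(ρg) = 68×1000 / (1000 × 9.81) = 6.93 m.
Total head at OW-7: h = z + ψ = -9.42 + 6.93 = -2.49 m.
Total head at OW-8: h = -8.19 m (water level in the piezometer is the total head).
Head difference: h(OW-7) − h(OW-8) = -2.49 − (-8.19) = 5.70 m.
Hydraulic gradient: i = |Δh| / L = 5.70 / 91.6 = 0.0622.
Flow is from higher to lower head: from OW-7 toward OW-8, i.e. toward the north-west.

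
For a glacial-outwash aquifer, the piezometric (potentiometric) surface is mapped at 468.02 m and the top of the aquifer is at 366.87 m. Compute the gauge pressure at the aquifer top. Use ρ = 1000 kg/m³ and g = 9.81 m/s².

P ≈ 992 kPa

Pressure head at the aquifer top: ψ = h − z = 468.02 − 366.87 = 101.15 m.
P = ρgψ = 1000 × 9.81 × 101.15 = 992281 Pa ≈ 992 kPa.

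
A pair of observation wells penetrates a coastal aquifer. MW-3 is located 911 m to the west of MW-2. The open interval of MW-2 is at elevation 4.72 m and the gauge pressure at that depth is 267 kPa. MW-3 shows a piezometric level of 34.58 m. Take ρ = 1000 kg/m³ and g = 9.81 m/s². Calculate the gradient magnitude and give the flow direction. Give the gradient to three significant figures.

Pressure head at MW-2: ψ = P/(ρg) = 267×1000 / (1000 × 9.81) = 27.22 m.
Total head at MW-2: h = z + ψ = 4.72 + 27.22 = 31.94 m.
Total head at MW-3: h = 34.58 m (water level in the piezometer is the total head).
Head difference: h(MW-2) − h(MW-3) = 31.94 − 34.58 = -2.64 m.
Hydraulic gradient: i = |Δh| / L = 2.64 / 911 = 0.00290.
Flow is from higher to lower head: from MW-3 toward MW-2, i.e. toward the east.

i ≈ 0.00290; groundwater flows toward the east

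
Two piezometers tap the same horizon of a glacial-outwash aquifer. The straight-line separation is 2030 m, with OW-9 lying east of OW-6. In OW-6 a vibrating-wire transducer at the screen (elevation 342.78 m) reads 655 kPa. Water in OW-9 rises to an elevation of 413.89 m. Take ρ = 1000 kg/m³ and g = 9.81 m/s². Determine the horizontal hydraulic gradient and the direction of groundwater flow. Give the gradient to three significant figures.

i ≈ 0.00214; groundwater flows toward the west

Pressure head at OW-6: ψ = P/(ρg) = 655×1000 / (1000 × 9.81) = 66.77 m.
Total head at OW-6: h = z + ψ = 342.78 + 66.77 = 409.55 m.
Total head at OW-9: h = 413.89 m (water level in the piezometer is the total head).
Head difference: h(OW-6) − h(OW-9) = 409.55 − 413.89 = -4.34 m.
Hydraulic gradient: i = |Δh| / L = 4.34 / 2030 = 0.00214.
Flow is from higher to lower head: from OW-9 toward OW-6, i.e. toward the west.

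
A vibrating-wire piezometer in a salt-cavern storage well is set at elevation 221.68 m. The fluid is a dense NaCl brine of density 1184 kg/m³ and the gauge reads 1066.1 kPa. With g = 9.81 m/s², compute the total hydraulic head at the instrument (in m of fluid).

h ≈ 313.47 m

ψ = P/(ρg) = 1066.1×1000 / (1184 × 9.81) = 91.79 m.
h = z + ψ = 221.68 + 91.79 = 313.47 m.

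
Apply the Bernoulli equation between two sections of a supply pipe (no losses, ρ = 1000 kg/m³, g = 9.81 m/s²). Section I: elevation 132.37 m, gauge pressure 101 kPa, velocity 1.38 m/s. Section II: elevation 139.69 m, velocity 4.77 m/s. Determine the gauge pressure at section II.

Pressure head at I: ψ₁ = P₁/(ρg) = 101×1000 / (1000 × 9.81) = 10.30 m.
Velocity heads: v₁²/2g = 1.38²/19.62 = 0.097 m; v₂²/2g = 4.77²/19.62 = 1.160 m.
Total head H = z₁ + ψ₁ + v₁²/2g = 132.37 + 10.30 + 0.097 = 142.77 m.
ψ₂ = H − z₂ − v₂²/2g = 142.77 − 139.69 − 1.160 = 1.92 m.
P₂ = ρgψ₂ = 1000 × 9.81 × 1.92 ≈ 18.8 kPa.

P₂ ≈ 18.8 kPa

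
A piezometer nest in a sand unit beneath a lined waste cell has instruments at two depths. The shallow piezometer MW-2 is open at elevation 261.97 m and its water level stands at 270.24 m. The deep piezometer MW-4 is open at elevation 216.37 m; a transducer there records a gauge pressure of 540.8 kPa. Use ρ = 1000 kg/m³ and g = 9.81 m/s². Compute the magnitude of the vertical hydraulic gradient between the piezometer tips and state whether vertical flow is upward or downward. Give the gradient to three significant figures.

|i_v| ≈ 0.0276; vertical flow is upward

Total head at MW-2: h = 270.24 m (water level in the standpipe).
Pressure head at MW-4: ψ = P/(ρg) = 540.8×1000 / (1000 × 9.81) = 55.13 m.
Total head at MW-4: h = z + ψ = 216.37 + 55.13 = 271.50 m.
Δh = h(MW-2) − h(MW-4) = 270.24 − 271.50 = -1.26 m.
Vertical separation Δz = 261.97 − 216.37 = 45.60 m.
|i_v| = |Δh| / Δz = 1.26 / 45.60 = 0.0276.
Head is higher in the deep piezometer, so vertical flow is upward (discharge condition).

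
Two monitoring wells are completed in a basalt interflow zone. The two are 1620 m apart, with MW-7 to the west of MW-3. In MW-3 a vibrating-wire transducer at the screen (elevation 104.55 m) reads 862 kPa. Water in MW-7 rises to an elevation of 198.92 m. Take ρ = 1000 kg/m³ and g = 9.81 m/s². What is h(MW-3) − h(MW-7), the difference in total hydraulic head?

Δh ≈ -6.50 m

Pressure head at MW-3: ψ = P/(ρg) = 862×1000 / (1000 × 9.81) = 87.87 m.
Total head at MW-3: h = z + ψ = 104.55 + 87.87 = 192.42 m.
Total head at MW-7: h = 198.92 m (water level in the piezometer is the total head).
Head difference: h(MW-3) − h(MW-7) = 192.42 − 198.92 = -6.50 m.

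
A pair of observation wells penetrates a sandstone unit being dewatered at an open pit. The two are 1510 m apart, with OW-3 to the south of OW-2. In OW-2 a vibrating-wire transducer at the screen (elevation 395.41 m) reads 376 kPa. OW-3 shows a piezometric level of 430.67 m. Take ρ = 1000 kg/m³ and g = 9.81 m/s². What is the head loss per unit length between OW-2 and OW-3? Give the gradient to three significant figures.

Pressure head at OW-2: ψ = P/(ρg) = 376×1000 / (1000 × 9.81) = 38.33 m.
Total head at OW-2: h = z + ψ = 395.41 + 38.33 = 433.74 m.
Total head at OW-3: h = 430.67 m (water level in the piezometer is the total head).
Head difference: h(OW-2) − h(OW-3) = 433.74 − 430.67 = 3.07 m.
Hydraulic gradient: i = |Δh| / L = 3.07 / 1510 = 0.00203.

i ≈ 0.00203 m/m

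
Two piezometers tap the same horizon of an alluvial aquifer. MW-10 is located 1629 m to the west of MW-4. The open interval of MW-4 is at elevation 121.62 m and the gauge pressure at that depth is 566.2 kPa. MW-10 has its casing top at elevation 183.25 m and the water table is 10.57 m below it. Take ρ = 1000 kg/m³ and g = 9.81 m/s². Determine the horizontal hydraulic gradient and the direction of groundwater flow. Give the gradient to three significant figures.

Pressure head at MW-4: ψ = P/(ρg) = 566.2×1000 / (1000 × 9.81) = 57.72 m.
Total head at MW-4: h = z + ψ = 121.62 + 57.72 = 179.34 m.
Total head at MW-10: h = 183.25 − 10.57 = 172.68 m.
Head difference: h(MW-4) − h(MW-10) = 179.34 − 172.68 = 6.66 m.
Hydraulic gradient: i = |Δh| / L = 6.66 / 1629 = 0.00409.
Flow is from higher to lower head: from MW-4 toward MW-10, i.e. toward the west.

i ≈ 0.00409; groundwater flows toward the west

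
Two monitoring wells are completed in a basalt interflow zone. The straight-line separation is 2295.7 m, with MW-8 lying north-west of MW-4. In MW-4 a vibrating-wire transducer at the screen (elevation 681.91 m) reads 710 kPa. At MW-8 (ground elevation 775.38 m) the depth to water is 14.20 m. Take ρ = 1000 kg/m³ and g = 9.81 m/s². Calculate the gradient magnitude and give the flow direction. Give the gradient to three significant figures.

Pressure head at MW-4: ψ = P/(ρg) = 710×1000 / (1000 × 9.81) = 72.38 m.
Total head at MW-4: h = z + ψ = 681.91 + 72.38 = 754.29 m.
Total head at MW-8: h = 775.38 − 14.20 = 761.18 m.
Head difference: h(MW-4) − h(MW-8) = 754.29 − 761.18 = -6.89 m.
Hydraulic gradient: i = |Δh| / L = 6.89 / 2295.7 = 0.00300.
Flow is from higher to lower head: from MW-8 toward MW-4, i.e. toward the south-east.

i ≈ 0.00300; groundwater flows toward the south-east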